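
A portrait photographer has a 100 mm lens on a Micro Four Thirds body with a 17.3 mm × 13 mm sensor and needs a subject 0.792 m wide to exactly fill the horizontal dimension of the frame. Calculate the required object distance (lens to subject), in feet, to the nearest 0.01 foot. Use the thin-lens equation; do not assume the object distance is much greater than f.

15.35 ft

W: 0.792 m = 792 mm.
Magnification m = w/W = dᵢ/dₒ; combined with 1/f = 1/dₒ + 1/dᵢ this gives dₒ = f·(1 + W/w).
dₒ = 100 mm × (1 + 792/17.3) = 100 × 46.7803 ≈ 4678.035 mm = 4678.035/304.8 ft = 15.3479 ft.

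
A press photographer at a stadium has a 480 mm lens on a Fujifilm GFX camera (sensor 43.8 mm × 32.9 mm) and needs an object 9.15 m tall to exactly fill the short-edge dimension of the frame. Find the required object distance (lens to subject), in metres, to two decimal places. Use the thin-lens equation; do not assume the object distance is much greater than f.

133.98 m

W: 9.15 m = 9150 mm.
Magnification m = h/W = dᵢ/dₒ; combined with 1/f = 1/dₒ + 1/dᵢ this gives dₒ = f·(1 + W/h).
dₒ = 480 mm × (1 + 9150/32.9) = 480 × 279.1155 ≈ 133975.441 mm = 133.975 m.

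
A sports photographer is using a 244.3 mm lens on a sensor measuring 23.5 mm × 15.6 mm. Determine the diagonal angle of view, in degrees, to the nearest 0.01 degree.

6.61°

Sensor diagonal = √(23.5² + 15.6²) = √795.6100 ≈ 28.2066 mm.
Angle of view α = 2·arctan(d/2f) with d = 28.2066 mm and f = 244.3 mm.
d/2f = 0.05773; arctan(0.05773) ≈ 3.3040°, so α ≈ 6.6080°.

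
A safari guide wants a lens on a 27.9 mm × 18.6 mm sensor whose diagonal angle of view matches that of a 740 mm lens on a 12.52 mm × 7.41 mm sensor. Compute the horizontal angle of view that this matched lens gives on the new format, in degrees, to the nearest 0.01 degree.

0.94°

Sensor diagonal = √(12.52² + 7.41²) = √211.6585 ≈ 14.5485 mm.
Sensor diagonal = √(27.9² + 18.6²) = √1124.3700 ≈ 33.5316 mm.
Equal diagonal AOV ⇒ f₂ = f₁ · 33.5316/14.5485 = 740 × 2.30482 ≈ 1705.5658 mm.
Horizontal AOV on the new format = 2·arctan(27.9 / (2 × 1705.5658)) = 2·arctan(0.00818) ≈ 0.9372°.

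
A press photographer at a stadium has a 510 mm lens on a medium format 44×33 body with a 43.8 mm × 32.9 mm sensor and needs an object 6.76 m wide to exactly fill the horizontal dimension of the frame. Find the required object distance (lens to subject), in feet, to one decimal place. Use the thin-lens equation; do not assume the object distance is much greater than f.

259.9 ft

W: 6.76 m = 6760 mm.
Magnification m = w/W = dᵢ/dₒ; combined with 1/f = 1/dₒ + 1/dᵢ this gives dₒ = f·(1 + W/w).
dₒ = 510 mm × (1 + 6760/43.8) = 510 × 155.3379 ≈ 79222.329 mm = 79222.329/304.8 ft = 259.916 ft.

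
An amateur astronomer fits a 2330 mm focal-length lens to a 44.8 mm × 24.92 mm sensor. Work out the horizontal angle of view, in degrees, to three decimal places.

Angle of view α = 2·arctan(w/2f) with w = 44.8 mm and f = 2330 mm.
w/2f = 0.00961; arctan(0.00961) ≈ 0.5508°, so α ≈ 1.1016°.

1.102°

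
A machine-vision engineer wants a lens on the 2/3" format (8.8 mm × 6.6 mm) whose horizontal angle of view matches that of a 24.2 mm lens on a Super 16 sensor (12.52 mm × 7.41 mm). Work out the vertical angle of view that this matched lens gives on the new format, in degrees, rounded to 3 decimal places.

Equal horizontal AOV ⇒ f₂ = f₁ · 8.8/12.52 = 24.2 × 0.70288 ≈ 17.0096 mm.
Vertical AOV on the new format = 2·arctan(6.6 / (2 × 17.0096)) = 2·arctan(0.19401) ≈ 21.9589°.

21.959°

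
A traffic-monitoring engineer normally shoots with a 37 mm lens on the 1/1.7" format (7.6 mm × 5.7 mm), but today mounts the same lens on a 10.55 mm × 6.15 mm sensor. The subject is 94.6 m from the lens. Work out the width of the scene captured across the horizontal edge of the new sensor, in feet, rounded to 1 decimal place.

88.5 ft

The focal length stays 37 mm; the relevant sensor dimension is now w = 10.55 mm. Object distance dₒ = 94.6 m = 94600 mm.
Thin-lens field width W = w·(dₒ − f)/f = 10.55 × (94600 − 37)/37 ≈ 26963.234 mm = 26963.234/304.8 ft = 88.4621 ft.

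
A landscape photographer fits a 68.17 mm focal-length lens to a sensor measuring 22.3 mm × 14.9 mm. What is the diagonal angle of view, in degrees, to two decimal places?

22.26°

Sensor diagonal = √(22.3² + 14.9²) = √719.3000 ≈ 26.8198 mm.
Angle of view α = 2·arctan(d/2f) with d = 26.8198 mm and f = 68.17 mm.
d/2f = 0.19671; arctan(0.19671) ≈ 11.1287°, so α ≈ 22.2574°.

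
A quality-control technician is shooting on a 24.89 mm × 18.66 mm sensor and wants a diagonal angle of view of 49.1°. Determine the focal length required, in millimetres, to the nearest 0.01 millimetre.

Sensor diagonal = √(24.89² + 18.66²) = √967.7077 ≈ 31.1080 mm.
From α = 2·arctan(d/2f) we get f = d / (2·tan(α/2)).
With d = 31.1080 mm and α/2 = 24.55°, tan(α/2) ≈ 0.45678, so f ≈ 31.1080 / 0.91356 ≈ 34.0514 mm.

34.05 mm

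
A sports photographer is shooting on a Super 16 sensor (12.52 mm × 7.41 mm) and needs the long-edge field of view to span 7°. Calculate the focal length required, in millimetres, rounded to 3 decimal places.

102.350 mm

From α = 2·arctan(w/2f) we get f = w / (2·tan(α/2)).
With w = 12.52 mm and α/2 = 3.5°, tan(α/2) ≈ 0.06116, so f ≈ 12.52 / 0.12233 ≈ 102.3501 mm.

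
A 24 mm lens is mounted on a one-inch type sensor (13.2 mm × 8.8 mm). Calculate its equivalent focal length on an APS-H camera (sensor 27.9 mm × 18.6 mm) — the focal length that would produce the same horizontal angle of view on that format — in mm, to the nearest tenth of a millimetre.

Equal angle of view means equal width/f ratio, so f₂ = f₁ · (width₂/width₁) = 24 × 27.9/13.2.
f₂ = 24 × 2.11364 ≈ 50.727 mm.

50.7 mm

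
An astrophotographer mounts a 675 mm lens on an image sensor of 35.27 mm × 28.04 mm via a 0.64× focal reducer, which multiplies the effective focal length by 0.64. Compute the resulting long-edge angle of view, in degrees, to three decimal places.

Effective focal length f = 675 × 0.64 = 432 mm.
α = 2·arctan(35.27 / (2 × 432)) = 2·arctan(0.04082) ≈ 4.6752°.

4.675°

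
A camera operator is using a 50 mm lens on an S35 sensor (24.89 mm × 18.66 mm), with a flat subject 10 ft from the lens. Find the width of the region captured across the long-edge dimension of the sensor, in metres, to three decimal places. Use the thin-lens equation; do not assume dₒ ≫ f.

1.492 m

dₒ: 10 ft × 304.8 mm/ft = 3048.00 mm.
Similar triangles through the lens centre give W/dₒ = w/dᵢ; with 1/f = 1/dₒ + 1/dᵢ this gives W = w·(dₒ − f)/f.
W = 24.89 mm × (3048 − 50) / 50 = 24.89 × 59.9600 ≈ 1492.404 mm = 1.4924 m.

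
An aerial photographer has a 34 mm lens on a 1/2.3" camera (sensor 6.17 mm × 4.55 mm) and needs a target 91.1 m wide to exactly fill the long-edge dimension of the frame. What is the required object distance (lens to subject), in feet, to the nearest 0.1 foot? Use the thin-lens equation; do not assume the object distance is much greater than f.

W: 91.1 m = 91100 mm.
Magnification m = w/W = dᵢ/dₒ; combined with 1/f = 1/dₒ + 1/dᵢ this gives dₒ = f·(1 + W/w).
dₒ = 34 mm × (1 + 91100/6.17) = 34 × 14765.9919 ≈ 502043.724 mm = 502043.724/304.8 ft = 1647.13 ft.

1647.1 ft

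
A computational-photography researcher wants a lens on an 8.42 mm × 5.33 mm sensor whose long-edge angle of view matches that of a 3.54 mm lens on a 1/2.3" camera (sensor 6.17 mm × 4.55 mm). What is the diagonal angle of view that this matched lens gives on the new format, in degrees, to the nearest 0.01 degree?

Equal long-edge AOV ⇒ f₂ = f₁ · 8.42/6.17 = 3.54 × 1.36467 ≈ 4.8309 mm.
Sensor diagonal = √(8.42² + 5.33²) = √99.3053 ≈ 9.9652 mm.
Diagonal AOV on the new format = 2·arctan(9.9652 / (2 × 4.8309)) = 2·arctan(1.03140) ≈ 91.7710°.

91.77°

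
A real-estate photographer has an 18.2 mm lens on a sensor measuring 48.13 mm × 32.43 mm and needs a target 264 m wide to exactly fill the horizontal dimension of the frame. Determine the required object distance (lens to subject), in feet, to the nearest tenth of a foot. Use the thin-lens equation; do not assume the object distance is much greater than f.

327.6 ft

W: 264 m = 264000 mm.
Magnification m = w/W = dᵢ/dₒ; combined with 1/f = 1/dₒ + 1/dᵢ this gives dₒ = f·(1 + W/w).
dₒ = 18.2 mm × (1 + 264000/48.13) = 18.2 × 5486.1444 ≈ 99847.828 mm = 99847.828/304.8 ft = 327.585 ft.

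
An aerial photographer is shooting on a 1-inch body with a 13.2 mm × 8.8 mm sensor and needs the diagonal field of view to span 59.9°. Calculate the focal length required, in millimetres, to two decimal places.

13.77 mm

Sensor diagonal = √(13.2² + 8.8²) = √251.6800 ≈ 15.8644 mm.
From α = 2·arctan(d/2f) we get f = d / (2·tan(α/2)).
With d = 15.8644 mm and α/2 = 29.95°, tan(α/2) ≈ 0.57619, so f ≈ 15.8644 / 1.15237 ≈ 13.7667 mm.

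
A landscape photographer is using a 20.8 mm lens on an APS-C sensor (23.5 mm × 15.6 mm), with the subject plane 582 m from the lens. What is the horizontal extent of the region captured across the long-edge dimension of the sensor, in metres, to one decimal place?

dₒ: 582 m = 582000 mm.
Similar triangles through the lens centre give W/dₒ = w/dᵢ; with 1/f = 1/dₒ + 1/dᵢ this gives W = w·(dₒ − f)/f.
W = 23.5 mm × (582000 − 20.8) / 20.8 = 23.5 × 27979.7692 ≈ 657524.577 mm = 657.525 m.

657.5 m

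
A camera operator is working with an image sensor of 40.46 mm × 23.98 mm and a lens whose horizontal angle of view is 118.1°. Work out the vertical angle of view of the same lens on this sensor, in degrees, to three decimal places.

From the horizontal AOV: f = 40.46 / (2·tan(59.05°)) = 40.46 / 3.33515 ≈ 12.1314 mm.
Vertical AOV = 2·arctan(23.98 / (2 × 12.1314)) = 2·arctan(0.98834) ≈ 89.3283°.

89.328°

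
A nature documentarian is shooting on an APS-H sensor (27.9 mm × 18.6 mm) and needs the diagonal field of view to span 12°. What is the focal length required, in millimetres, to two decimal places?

Sensor diagonal = √(27.9² + 18.6²) = √1124.3700 ≈ 33.5316 mm.
From α = 2·arctan(d/2f) we get f = d / (2·tan(α/2)).
With d = 33.5316 mm and α/2 = 6°, tan(α/2) ≈ 0.10510, so f ≈ 33.5316 / 0.21021 ≈ 159.5161 mm.

159.52 mm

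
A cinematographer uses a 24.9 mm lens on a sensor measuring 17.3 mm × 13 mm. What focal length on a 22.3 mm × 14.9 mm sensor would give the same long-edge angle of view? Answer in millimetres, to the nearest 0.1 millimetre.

Equal angle of view means equal width/f ratio, so f₂ = f₁ · (width₂/width₁) = 24.9 × 22.3/17.3.
f₂ = 24.9 × 1.28902 ≈ 32.097 mm.

32.1 mm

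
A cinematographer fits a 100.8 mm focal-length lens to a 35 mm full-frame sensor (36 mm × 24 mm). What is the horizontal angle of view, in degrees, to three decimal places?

Angle of view α = 2·arctan(w/2f) with w = 36 mm and f = 100.8 mm.
w/2f = 0.17857; arctan(0.17857) ≈ 10.1247°, so α ≈ 20.2493°.

20.249°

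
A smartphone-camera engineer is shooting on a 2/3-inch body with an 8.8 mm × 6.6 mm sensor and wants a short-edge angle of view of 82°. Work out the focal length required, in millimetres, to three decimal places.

3.796 mm

From α = 2·arctan(h/2f) we get f = h / (2·tan(α/2)).
With h = 6.6 mm and α/2 = 41°, tan(α/2) ≈ 0.86929, so f ≈ 6.6 / 1.73857 ≈ 3.7962 mm.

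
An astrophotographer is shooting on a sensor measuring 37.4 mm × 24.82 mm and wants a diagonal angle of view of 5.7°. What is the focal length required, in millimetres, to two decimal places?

450.82 mm

Sensor diagonal = √(37.4² + 24.82²) = √2014.7924 ≈ 44.8864 mm.
From α = 2·arctan(d/2f) we get f = d / (2·tan(α/2)).
With d = 44.8864 mm and α/2 = 2.85°, tan(α/2) ≈ 0.04978, so f ≈ 44.8864 / 0.09957 ≈ 450.8214 mm.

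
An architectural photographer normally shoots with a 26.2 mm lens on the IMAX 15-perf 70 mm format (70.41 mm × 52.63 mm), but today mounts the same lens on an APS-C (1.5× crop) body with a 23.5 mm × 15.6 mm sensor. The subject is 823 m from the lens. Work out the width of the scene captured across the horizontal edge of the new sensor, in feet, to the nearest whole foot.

The focal length stays 26.2 mm; the relevant sensor dimension is now w = 23.5 mm. Object distance dₒ = 823 m = 823000 mm.
Thin-lens field width W = w·(dₒ − f)/f = 23.5 × (823000 − 26.2)/26.2 ≈ 738163.523 mm = 738163.523/304.8 ft = 2421.8 ft.

2422 ft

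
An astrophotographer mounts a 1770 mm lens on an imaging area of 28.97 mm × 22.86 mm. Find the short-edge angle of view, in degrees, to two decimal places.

Angle of view α = 2·arctan(h/2f) with h = 22.86 mm and f = 1770 mm.
h/2f = 0.00646; arctan(0.00646) ≈ 0.3700°, so α ≈ 0.7400°.

0.74°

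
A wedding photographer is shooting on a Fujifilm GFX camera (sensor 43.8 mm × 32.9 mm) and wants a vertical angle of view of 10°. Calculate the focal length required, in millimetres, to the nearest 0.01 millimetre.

From α = 2·arctan(h/2f) we get f = h / (2·tan(α/2)).
With h = 32.9 mm and α/2 = 5°, tan(α/2) ≈ 0.08749, so f ≈ 32.9 / 0.17498 ≈ 188.0244 mm.

188.02 mm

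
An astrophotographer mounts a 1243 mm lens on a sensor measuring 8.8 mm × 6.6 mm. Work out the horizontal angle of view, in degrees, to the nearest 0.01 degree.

Angle of view α = 2·arctan(w/2f) with w = 8.8 mm and f = 1243 mm.
w/2f = 0.00354; arctan(0.00354) ≈ 0.2028°, so α ≈ 0.4056°.

0.41°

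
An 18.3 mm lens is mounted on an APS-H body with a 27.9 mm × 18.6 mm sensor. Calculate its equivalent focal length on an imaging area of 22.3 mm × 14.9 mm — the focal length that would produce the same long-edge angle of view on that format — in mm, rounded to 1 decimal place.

14.6 mm

Equal angle of view means equal width/f ratio, so f₂ = f₁ · (width₂/width₁) = 18.3 × 22.3/27.9.
f₂ = 18.3 × 0.79928 ≈ 14.627 mm.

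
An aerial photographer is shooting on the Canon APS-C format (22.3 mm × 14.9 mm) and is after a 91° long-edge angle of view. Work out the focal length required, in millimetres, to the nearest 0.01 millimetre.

From α = 2·arctan(w/2f) we get f = w / (2·tan(α/2)).
With w = 22.3 mm and α/2 = 45.5°, tan(α/2) ≈ 1.01761, so f ≈ 22.3 / 2.03521 ≈ 10.9571 mm.

10.96 mm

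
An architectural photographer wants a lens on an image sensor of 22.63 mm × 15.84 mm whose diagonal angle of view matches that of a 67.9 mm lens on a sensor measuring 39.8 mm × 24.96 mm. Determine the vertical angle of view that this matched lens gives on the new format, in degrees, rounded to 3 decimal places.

22.441°

Sensor diagonal = √(39.8² + 24.96²) = √2207.0416 ≈ 46.9792 mm.
Sensor diagonal = √(22.63² + 15.84²) = √763.0225 ≈ 27.6229 mm.
Equal diagonal AOV ⇒ f₂ = f₁ · 27.6229/46.9792 = 67.9 × 0.58798 ≈ 39.9239 mm.
Vertical AOV on the new format = 2·arctan(15.84 / (2 × 39.9239)) = 2·arctan(0.19838) ≈ 22.4410°.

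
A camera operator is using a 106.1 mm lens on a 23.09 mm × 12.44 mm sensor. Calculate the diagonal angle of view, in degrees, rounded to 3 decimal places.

14.092°

Sensor diagonal = √(23.09² + 12.44²) = √687.9017 ≈ 26.2279 mm.
Angle of view α = 2·arctan(d/2f) with d = 26.2279 mm and f = 106.1 mm.
d/2f = 0.12360; arctan(0.12360) ≈ 7.0460°, so α ≈ 14.0920°.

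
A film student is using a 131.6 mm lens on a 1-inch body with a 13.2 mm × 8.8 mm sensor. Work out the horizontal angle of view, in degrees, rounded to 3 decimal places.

Angle of view α = 2·arctan(w/2f) with w = 13.2 mm and f = 131.6 mm.
w/2f = 0.05015; arctan(0.05015) ≈ 2.8711°, so α ≈ 5.7422°.

5.742°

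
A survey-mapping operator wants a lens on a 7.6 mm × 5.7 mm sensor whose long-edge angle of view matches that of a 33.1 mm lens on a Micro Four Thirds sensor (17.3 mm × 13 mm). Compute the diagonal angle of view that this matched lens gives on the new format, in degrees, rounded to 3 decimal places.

Equal long-edge AOV ⇒ f₂ = f₁ · 7.6/17.3 = 33.1 × 0.43931 ≈ 14.5410 mm.
Sensor diagonal = √(7.6² + 5.7²) = √90.2500 ≈ 9.5000 mm.
Diagonal AOV on the new format = 2·arctan(9.5000 / (2 × 14.5410)) = 2·arctan(0.32666) ≈ 36.1805°.

36.180°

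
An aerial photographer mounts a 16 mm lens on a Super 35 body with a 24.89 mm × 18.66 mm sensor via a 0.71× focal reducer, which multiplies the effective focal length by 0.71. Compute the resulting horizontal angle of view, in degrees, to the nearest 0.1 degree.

95.2°

Effective focal length f = 16 × 0.71 = 11.36 mm.
α = 2·arctan(24.89 / (2 × 11.36)) = 2·arctan(1.09551) ≈ 95.2193°.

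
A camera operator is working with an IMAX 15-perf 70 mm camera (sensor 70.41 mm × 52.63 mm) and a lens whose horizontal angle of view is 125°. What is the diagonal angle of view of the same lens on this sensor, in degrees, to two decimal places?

134.73°

From the horizontal AOV: f = 70.41 / (2·tan(62.5°)) = 70.41 / 3.84196 ≈ 18.3266 mm.
Sensor diagonal = √(70.41² + 52.63²) = √7727.4850 ≈ 87.9061 mm.
Diagonal AOV = 2·arctan(87.9061 / (2 × 18.3266)) = 2·arctan(2.39833) ≈ 134.7319°.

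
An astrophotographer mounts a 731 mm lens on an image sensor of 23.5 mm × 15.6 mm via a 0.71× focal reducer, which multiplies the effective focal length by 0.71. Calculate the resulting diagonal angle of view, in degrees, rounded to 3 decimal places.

Effective focal length f = 731 × 0.71 = 519.01 mm.
Sensor diagonal = √(23.5² + 15.6²) = √795.6100 ≈ 28.2066 mm.
α = 2·arctan(28.207 / (2 × 519.01)) = 2·arctan(0.02717) ≈ 3.1131°.

3.113°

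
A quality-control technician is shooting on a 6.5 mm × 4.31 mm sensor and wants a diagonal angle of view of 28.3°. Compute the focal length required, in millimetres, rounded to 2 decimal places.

Sensor diagonal = √(6.5² + 4.31²) = √60.8261 ≈ 7.7991 mm.
From α = 2·arctan(d/2f) we get f = d / (2·tan(α/2)).
With d = 7.7991 mm and α/2 = 14.15°, tan(α/2) ≈ 0.25211, so f ≈ 7.7991 / 0.50422 ≈ 15.4676 mm.

15.47 mm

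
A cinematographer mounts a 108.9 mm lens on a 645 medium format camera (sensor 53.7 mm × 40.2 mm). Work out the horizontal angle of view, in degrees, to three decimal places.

27.701°

Angle of view α = 2·arctan(w/2f) with w = 53.7 mm and f = 108.9 mm.
w/2f = 0.24656; arctan(0.24656) ≈ 13.8504°, so α ≈ 27.7008°.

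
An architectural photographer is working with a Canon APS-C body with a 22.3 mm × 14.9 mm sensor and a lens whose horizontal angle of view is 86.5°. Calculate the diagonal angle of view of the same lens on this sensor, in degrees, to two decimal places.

From the horizontal AOV: f = 22.3 / (2·tan(43.25°)) = 22.3 / 1.88141 ≈ 11.8528 mm.
Sensor diagonal = √(22.3² + 14.9²) = √719.3000 ≈ 26.8198 mm.
Diagonal AOV = 2·arctan(26.8198 / (2 × 11.8528)) = 2·arctan(1.13137) ≈ 97.0540°.

97.05°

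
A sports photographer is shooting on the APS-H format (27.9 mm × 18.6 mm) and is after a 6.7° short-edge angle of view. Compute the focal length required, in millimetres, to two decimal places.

From α = 2·arctan(h/2f) we get f = h / (2·tan(α/2)).
With h = 18.6 mm and α/2 = 3.35°, tan(α/2) ≈ 0.05854, so f ≈ 18.6 / 0.11707 ≈ 158.8786 mm.

158.88 mm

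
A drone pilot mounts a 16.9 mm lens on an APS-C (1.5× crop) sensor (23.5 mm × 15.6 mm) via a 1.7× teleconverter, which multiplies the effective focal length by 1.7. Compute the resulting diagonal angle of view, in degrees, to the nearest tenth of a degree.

52.3°

Effective focal length f = 16.9 × 1.7 = 28.73 mm.
Sensor diagonal = √(23.5² + 15.6²) = √795.6100 ≈ 28.2066 mm.
α = 2·arctan(28.207 / (2 × 28.73)) = 2·arctan(0.49089) ≈ 52.2920°.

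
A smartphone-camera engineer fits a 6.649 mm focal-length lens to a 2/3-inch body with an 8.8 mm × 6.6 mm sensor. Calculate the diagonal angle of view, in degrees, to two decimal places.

79.19°

Sensor diagonal = √(8.8² + 6.6²) = √121.0000 ≈ 11.0000 mm.
Angle of view α = 2·arctan(d/2f) with d = 11.0000 mm and f = 6.649 mm.
d/2f = 0.82719; arctan(0.82719) ≈ 39.5973°, so α ≈ 79.1946°.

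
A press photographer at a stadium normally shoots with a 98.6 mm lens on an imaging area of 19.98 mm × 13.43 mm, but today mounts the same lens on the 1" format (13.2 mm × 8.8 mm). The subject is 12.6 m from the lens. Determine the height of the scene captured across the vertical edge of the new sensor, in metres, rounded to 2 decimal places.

The focal length stays 98.6 mm; the relevant sensor dimension is now h = 8.8 mm. Object distance dₒ = 12.6 m = 12600 mm.
Thin-lens field height W = h·(dₒ − f)/f = 8.8 × (12600 − 98.6)/98.6 ≈ 1115.744 mm = 1.11574 m.

1.12 m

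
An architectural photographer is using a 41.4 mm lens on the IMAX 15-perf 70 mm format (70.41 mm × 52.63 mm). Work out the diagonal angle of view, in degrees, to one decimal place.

Sensor diagonal = √(70.41² + 52.63²) = √7727.4850 ≈ 87.9061 mm.
Angle of view α = 2·arctan(d/2f) with d = 87.9061 mm and f = 41.4 mm.
d/2f = 1.06167; arctan(1.06167) ≈ 46.7133°, so α ≈ 93.4266°.

93.4°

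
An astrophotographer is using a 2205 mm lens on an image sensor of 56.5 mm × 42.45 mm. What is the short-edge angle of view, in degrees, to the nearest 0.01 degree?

1.10°

Angle of view α = 2·arctan(h/2f) with h = 42.45 mm and f = 2205 mm.
h/2f = 0.00963; arctan(0.00963) ≈ 0.5515°, so α ≈ 1.1030°.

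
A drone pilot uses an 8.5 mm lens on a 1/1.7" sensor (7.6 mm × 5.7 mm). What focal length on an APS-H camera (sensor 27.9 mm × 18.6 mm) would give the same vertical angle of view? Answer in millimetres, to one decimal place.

27.7 mm

Equal angle of view means equal height/f ratio, so f₂ = f₁ · (height₂/height₁) = 8.5 × 18.6/5.7.
f₂ = 8.5 × 3.26316 ≈ 27.737 mm.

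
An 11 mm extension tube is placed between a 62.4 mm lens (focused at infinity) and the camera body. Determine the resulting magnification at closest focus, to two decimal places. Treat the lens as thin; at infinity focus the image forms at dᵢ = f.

0.18×

The tube moves the image plane from f to f + e, so dᵢ = 62.4 + 11 = 73.4 mm. Focus is achieved when 1/f = 1/dₒ + 1/dᵢ, giving dₒ = 1/(1/f − 1/(f+e)).
Magnification m = dᵢ/dₒ = (f+e)·(1/f − 1/(f+e)) = e/f = 11/62.4 ≈ 0.1763.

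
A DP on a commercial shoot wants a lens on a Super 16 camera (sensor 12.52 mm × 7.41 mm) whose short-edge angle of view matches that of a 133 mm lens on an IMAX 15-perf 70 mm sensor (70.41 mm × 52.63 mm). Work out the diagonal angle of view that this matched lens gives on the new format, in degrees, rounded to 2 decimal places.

Equal short-edge AOV ⇒ f₂ = f₁ · 7.41/52.63 = 133 × 0.14079 ≈ 18.7256 mm.
Sensor diagonal = √(12.52² + 7.41²) = √211.6585 ≈ 14.5485 mm.
Diagonal AOV on the new format = 2·arctan(14.5485 / (2 × 18.7256)) = 2·arctan(0.38846) ≈ 42.4588°.

42.46°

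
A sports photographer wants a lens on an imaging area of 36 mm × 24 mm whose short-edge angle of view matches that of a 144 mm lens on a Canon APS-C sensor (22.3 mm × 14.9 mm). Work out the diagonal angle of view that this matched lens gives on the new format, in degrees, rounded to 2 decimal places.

Equal short-edge AOV ⇒ f₂ = f₁ · 24/14.9 = 144 × 1.61074 ≈ 231.9463 mm.
Sensor diagonal = √(36² + 24²) = √1872.0000 ≈ 43.2666 mm.
Diagonal AOV on the new format = 2·arctan(43.2666 / (2 × 231.9463)) = 2·arctan(0.09327) ≈ 10.6570°.

10.66°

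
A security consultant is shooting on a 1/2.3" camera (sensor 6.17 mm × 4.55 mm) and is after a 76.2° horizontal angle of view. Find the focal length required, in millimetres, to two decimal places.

From α = 2·arctan(w/2f) we get f = w / (2·tan(α/2)).
With w = 6.17 mm and α/2 = 38.1°, tan(α/2) ≈ 0.78410, so f ≈ 6.17 / 1.56820 ≈ 3.9344 mm.

3.93 mm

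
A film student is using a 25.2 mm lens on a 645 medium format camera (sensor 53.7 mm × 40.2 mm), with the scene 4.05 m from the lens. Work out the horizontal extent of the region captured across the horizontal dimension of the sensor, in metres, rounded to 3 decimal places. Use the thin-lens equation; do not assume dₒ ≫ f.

dₒ: 4.05 m = 4050 mm.
Similar triangles through the lens centre give W/dₒ = w/dᵢ; with 1/f = 1/dₒ + 1/dᵢ this gives W = w·(dₒ − f)/f.
W = 53.7 mm × (4050 − 25.2) / 25.2 = 53.7 × 159.7143 ≈ 8576.657 mm = 8.57666 m.

8.577 m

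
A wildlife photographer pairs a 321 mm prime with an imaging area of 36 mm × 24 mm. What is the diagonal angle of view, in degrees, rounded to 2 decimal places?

Sensor diagonal = √(36² + 24²) = √1872.0000 ≈ 43.2666 mm.
Angle of view α = 2·arctan(d/2f) with d = 43.2666 mm and f = 321 mm.
d/2f = 0.06739; arctan(0.06739) ≈ 3.8555°, so α ≈ 7.7111°.

7.71°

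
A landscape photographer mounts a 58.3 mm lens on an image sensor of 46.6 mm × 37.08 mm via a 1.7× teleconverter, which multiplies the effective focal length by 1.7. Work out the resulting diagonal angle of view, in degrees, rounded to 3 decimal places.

Effective focal length f = 58.3 × 1.7 = 99.11 mm.
Sensor diagonal = √(46.6² + 37.08²) = √3546.4864 ≈ 59.5524 mm.
α = 2·arctan(59.552 / (2 × 99.11)) = 2·arctan(0.30044) ≈ 33.4443°.

33.444°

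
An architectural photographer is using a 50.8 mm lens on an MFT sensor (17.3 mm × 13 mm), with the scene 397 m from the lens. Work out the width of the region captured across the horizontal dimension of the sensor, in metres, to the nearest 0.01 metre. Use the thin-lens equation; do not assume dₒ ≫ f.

dₒ: 397 m = 397000 mm.
Similar triangles through the lens centre give W/dₒ = w/dᵢ; with 1/f = 1/dₒ + 1/dᵢ this gives W = w·(dₒ − f)/f.
W = 17.3 mm × (397000 − 50.8) / 50.8 = 17.3 × 7813.9606 ≈ 135181.519 mm = 135.182 m.

135.18 m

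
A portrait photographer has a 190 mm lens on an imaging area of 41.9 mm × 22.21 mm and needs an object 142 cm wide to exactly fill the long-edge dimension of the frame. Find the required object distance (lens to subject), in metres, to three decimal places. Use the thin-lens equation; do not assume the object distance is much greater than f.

W: 142 cm = 1420 mm.
Magnification m = w/W = dᵢ/dₒ; combined with 1/f = 1/dₒ + 1/dᵢ this gives dₒ = f·(1 + W/w).
dₒ = 190 mm × (1 + 1420/41.9) = 190 × 34.8902 ≈ 6629.141 mm = 6.62914 m.

6.629 m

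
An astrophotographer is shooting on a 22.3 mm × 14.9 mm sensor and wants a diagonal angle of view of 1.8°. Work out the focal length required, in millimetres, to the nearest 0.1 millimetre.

853.6 mm

Sensor diagonal = √(22.3² + 14.9²) = √719.3000 ≈ 26.8198 mm.
From α = 2·arctan(d/2f) we get f = d / (2·tan(α/2)).
With d = 26.8198 mm and α/2 = 0.9°, tan(α/2) ≈ 0.01571, so f ≈ 26.8198 / 0.03142 ≈ 853.6295 mm.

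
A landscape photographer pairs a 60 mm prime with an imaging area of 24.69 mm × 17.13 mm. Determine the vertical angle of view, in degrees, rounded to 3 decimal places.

Angle of view α = 2·arctan(h/2f) with h = 17.13 mm and f = 60 mm.
h/2f = 0.14275; arctan(0.14275) ≈ 8.1241°, so α ≈ 16.2482°.

16.248°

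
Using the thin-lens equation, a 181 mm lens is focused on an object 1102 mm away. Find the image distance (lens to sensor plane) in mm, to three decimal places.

216.571 mm

1/dᵢ = 1/f − 1/dₒ = 1/181 − 1/1102 = 0.0046174 mm⁻¹.
dᵢ = 1/0.0046174 ≈ 216.5711 mm.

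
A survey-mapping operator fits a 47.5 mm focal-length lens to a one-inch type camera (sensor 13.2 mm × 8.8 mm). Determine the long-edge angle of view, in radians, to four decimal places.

0.2761 rad

Angle of view α = 2·arctan(w/2f) with w = 13.2 mm and f = 47.5 mm.
w/2f = 0.13895; arctan(0.13895) ≈ 0.1381 rad, so α ≈ 0.2761 rad.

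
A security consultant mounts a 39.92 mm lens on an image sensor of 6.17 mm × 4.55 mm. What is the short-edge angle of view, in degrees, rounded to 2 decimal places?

6.52°

Angle of view α = 2·arctan(h/2f) with h = 4.55 mm and f = 39.92 mm.
h/2f = 0.05699; arctan(0.05699) ≈ 3.2617°, so α ≈ 6.5234°.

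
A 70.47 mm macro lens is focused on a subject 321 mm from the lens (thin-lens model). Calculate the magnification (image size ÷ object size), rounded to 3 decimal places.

Thin lens: 1/f = 1/dₒ + 1/dᵢ → 1/dᵢ = 1/70.47 − 1/321 = 0.0110752 mm⁻¹, so dᵢ ≈ 90.2921 mm.
Magnification m = dᵢ/dₒ = 90.2921/321 ≈ 0.28128.

0.281×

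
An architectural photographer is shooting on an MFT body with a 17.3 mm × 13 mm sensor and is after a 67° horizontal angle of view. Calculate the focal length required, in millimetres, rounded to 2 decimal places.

13.07 mm

From α = 2·arctan(w/2f) we get f = w / (2·tan(α/2)).
With w = 17.3 mm and α/2 = 33.5°, tan(α/2) ≈ 0.66189, so f ≈ 17.3 / 1.32377 ≈ 13.0687 mm.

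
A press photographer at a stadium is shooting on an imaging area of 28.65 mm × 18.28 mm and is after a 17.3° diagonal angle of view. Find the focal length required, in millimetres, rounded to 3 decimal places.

Sensor diagonal = √(28.65² + 18.28²) = √1154.9809 ≈ 33.9850 mm.
From α = 2·arctan(d/2f) we get f = d / (2·tan(α/2)).
With d = 33.9850 mm and α/2 = 8.65°, tan(α/2) ≈ 0.15213, so f ≈ 33.9850 / 0.30426 ≈ 111.6983 mm.

111.698 mm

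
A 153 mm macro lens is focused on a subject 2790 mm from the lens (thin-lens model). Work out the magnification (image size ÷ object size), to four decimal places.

Thin lens: 1/f = 1/dₒ + 1/dᵢ → 1/dᵢ = 1/153 − 1/2790 = 0.0061775 mm⁻¹, so dᵢ ≈ 161.8771 mm.
Magnification m = dᵢ/dₒ = 161.8771/2790 ≈ 0.05802.

0.0580×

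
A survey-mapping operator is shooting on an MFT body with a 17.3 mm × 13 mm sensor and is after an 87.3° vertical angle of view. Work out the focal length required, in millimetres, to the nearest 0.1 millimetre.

From α = 2·arctan(h/2f) we get f = h / (2·tan(α/2)).
With h = 13 mm and α/2 = 43.65°, tan(α/2) ≈ 0.95395, so f ≈ 13 / 1.90791 ≈ 6.8138 mm.

6.8 mm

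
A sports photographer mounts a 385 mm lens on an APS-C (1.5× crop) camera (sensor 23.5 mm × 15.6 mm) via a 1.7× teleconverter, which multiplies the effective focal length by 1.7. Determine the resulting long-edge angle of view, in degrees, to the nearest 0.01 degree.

Effective focal length f = 385 × 1.7 = 654.5 mm.
α = 2·arctan(23.5 / (2 × 654.5)) = 2·arctan(0.01795) ≈ 2.0570°.

2.06°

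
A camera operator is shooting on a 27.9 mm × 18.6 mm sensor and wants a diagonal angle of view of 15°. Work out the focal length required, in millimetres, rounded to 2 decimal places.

Sensor diagonal = √(27.9² + 18.6²) = √1124.3700 ≈ 33.5316 mm.
From α = 2·arctan(d/2f) we get f = d / (2·tan(α/2)).
With d = 33.5316 mm and α/2 = 7.5°, tan(α/2) ≈ 0.13165, so f ≈ 33.5316 / 0.26330 ≈ 127.3490 mm.

127.35 mm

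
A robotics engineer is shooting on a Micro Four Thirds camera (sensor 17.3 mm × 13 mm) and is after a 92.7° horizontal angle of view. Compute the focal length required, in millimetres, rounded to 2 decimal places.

From α = 2·arctan(w/2f) we get f = w / (2·tan(α/2)).
With w = 17.3 mm and α/2 = 46.35°, tan(α/2) ≈ 1.04827, so f ≈ 17.3 / 2.09654 ≈ 8.2517 mm.

8.25 mm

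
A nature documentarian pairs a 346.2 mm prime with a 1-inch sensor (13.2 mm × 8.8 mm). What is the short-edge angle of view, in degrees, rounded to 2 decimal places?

1.46°

Angle of view α = 2·arctan(h/2f) with h = 8.8 mm and f = 346.2 mm.
h/2f = 0.01271; arctan(0.01271) ≈ 0.7282°, so α ≈ 1.4563°.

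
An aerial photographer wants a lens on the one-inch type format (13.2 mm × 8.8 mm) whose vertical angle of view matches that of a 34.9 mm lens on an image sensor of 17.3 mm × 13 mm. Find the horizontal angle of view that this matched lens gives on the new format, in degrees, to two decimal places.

Equal vertical AOV ⇒ f₂ = f₁ · 8.8/13 = 34.9 × 0.67692 ≈ 23.6246 mm.
Horizontal AOV on the new format = 2·arctan(13.2 / (2 × 23.6246)) = 2·arctan(0.27937) ≈ 31.2175°.

31.22°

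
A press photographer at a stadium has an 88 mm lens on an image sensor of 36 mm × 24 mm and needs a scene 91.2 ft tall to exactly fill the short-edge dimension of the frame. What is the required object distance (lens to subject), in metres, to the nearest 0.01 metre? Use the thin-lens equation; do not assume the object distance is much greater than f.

102.01 m

W: 91.2 ft × 304.8 mm/ft = 27797.76 mm.
Magnification m = h/W = dᵢ/dₒ; combined with 1/f = 1/dₒ + 1/dᵢ this gives dₒ = f·(1 + W/h).
dₒ = 88 mm × (1 + 27797.8/24) = 88 × 1159.2400 ≈ 102013.117 mm = 102.013 m.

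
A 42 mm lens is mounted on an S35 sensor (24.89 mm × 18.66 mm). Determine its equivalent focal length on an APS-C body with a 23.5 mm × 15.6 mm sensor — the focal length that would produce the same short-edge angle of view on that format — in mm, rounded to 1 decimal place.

35.1 mm

Equal angle of view means equal height/f ratio, so f₂ = f₁ · (height₂/height₁) = 42 × 15.6/18.66.
f₂ = 42 × 0.83601 ≈ 35.113 mm.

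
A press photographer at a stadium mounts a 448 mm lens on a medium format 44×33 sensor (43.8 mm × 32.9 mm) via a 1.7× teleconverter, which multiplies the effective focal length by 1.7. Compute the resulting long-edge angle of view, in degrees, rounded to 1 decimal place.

Effective focal length f = 448 × 1.7 = 761.6 mm.
α = 2·arctan(43.8 / (2 × 761.6)) = 2·arctan(0.02876) ≈ 3.2942°.

3.3°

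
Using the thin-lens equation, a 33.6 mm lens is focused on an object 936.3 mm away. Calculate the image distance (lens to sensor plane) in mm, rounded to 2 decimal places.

1/dᵢ = 1/f − 1/dₒ = 1/33.6 − 1/936.3 = 0.0286939 mm⁻¹.
dᵢ = 1/0.0286939 ≈ 34.8506 mm.

34.85 mm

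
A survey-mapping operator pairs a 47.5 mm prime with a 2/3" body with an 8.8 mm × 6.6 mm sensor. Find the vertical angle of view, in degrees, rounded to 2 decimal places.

Angle of view α = 2·arctan(h/2f) with h = 6.6 mm and f = 47.5 mm.
h/2f = 0.06947; arctan(0.06947) ≈ 3.9742°, so α ≈ 7.9483°.

7.95°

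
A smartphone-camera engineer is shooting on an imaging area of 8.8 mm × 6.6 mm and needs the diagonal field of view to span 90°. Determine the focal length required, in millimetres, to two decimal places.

Sensor diagonal = √(8.8² + 6.6²) = √121.0000 ≈ 11.0000 mm.
From α = 2·arctan(d/2f) we get f = d / (2·tan(α/2)).
With d = 11.0000 mm and α/2 = 45°, tan(α/2) ≈ 1.00000, so f ≈ 11.0000 / 2.00000 ≈ 5.5000 mm.

5.50 mm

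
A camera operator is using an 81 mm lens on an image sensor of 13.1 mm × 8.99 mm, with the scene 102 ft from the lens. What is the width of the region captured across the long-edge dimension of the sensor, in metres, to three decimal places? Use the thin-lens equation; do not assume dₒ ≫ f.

dₒ: 102 ft × 304.8 mm/ft = 31089.60 mm.
Similar triangles through the lens centre give W/dₒ = w/dᵢ; with 1/f = 1/dₒ + 1/dᵢ this gives W = w·(dₒ − f)/f.
W = 13.1 mm × (31089.6 − 81) / 81 = 13.1 × 382.8222 ≈ 5014.971 mm = 5.01497 m.

5.015 m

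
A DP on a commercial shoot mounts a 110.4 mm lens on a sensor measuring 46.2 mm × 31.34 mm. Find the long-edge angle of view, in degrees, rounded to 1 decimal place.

23.6°

Angle of view α = 2·arctan(w/2f) with w = 46.2 mm and f = 110.4 mm.
w/2f = 0.20924; arctan(0.20924) ≈ 11.8180°, so α ≈ 23.6360°.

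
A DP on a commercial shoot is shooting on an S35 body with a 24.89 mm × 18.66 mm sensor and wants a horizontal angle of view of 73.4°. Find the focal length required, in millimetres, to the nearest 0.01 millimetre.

From α = 2·arctan(w/2f) we get f = w / (2·tan(α/2)).
With w = 24.89 mm and α/2 = 36.7°, tan(α/2) ≈ 0.74538, so f ≈ 24.89 / 1.49075 ≈ 16.6962 mm.

16.70 mm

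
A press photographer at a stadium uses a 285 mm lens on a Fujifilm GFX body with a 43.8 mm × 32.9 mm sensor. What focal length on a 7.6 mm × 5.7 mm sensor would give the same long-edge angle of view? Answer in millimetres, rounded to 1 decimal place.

49.5 mm

Equal angle of view means equal width/f ratio, so f₂ = f₁ · (width₂/width₁) = 285 × 7.6/43.8.
f₂ = 285 × 0.17352 ≈ 49.452 mm.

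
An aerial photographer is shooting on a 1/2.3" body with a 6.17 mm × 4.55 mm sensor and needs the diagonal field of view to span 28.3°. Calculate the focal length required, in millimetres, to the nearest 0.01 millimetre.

Sensor diagonal = √(6.17² + 4.55²) = √58.7714 ≈ 7.6663 mm.
From α = 2·arctan(d/2f) we get f = d / (2·tan(α/2)).
With d = 7.6663 mm and α/2 = 14.15°, tan(α/2) ≈ 0.25211, so f ≈ 7.6663 / 0.50422 ≈ 15.2041 mm.

15.20 mm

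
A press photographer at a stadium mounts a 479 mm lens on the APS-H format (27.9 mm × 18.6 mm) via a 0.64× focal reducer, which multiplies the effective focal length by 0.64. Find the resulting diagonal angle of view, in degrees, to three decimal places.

Effective focal length f = 479 × 0.64 = 306.56 mm.
Sensor diagonal = √(27.9² + 18.6²) = √1124.3700 ≈ 33.5316 mm.
α = 2·arctan(33.532 / (2 × 306.56)) = 2·arctan(0.05469) ≈ 6.2608°.

6.261°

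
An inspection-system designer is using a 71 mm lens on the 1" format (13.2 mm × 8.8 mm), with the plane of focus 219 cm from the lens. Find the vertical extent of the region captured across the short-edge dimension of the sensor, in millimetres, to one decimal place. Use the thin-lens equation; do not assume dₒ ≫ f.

262.6 mm

dₒ: 219 cm = 2190 mm.
Similar triangles through the lens centre give W/dₒ = h/dᵢ; with 1/f = 1/dₒ + 1/dᵢ this gives W = h·(dₒ − f)/f.
W = 8.8 mm × (2190 − 71) / 71 = 8.8 × 29.8451 ≈ 262.637 mm.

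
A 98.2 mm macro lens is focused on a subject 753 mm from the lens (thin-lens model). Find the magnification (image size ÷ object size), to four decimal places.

0.1500×

Thin lens: 1/f = 1/dₒ + 1/dᵢ → 1/dᵢ = 1/98.2 − 1/753 = 0.0088553 mm⁻¹, so dᵢ ≈ 112.9270 mm.
Magnification m = dᵢ/dₒ = 112.9270/753 ≈ 0.14997.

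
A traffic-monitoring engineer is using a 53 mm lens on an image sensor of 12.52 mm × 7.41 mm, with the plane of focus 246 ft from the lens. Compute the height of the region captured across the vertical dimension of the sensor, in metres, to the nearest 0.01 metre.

dₒ: 246 ft × 304.8 mm/ft = 74980.80 mm.
Similar triangles through the lens centre give W/dₒ = h/dᵢ; with 1/f = 1/dₒ + 1/dᵢ this gives W = h·(dₒ − f)/f.
W = 7.41 mm × (74980.8 − 53) / 53 = 7.41 × 1413.7320 ≈ 10475.754 mm = 10.4758 m.

10.48 m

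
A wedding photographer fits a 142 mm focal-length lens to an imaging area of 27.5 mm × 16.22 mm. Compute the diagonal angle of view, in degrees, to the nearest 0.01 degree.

12.83°

Sensor diagonal = √(27.5² + 16.22²) = √1019.3384 ≈ 31.9271 mm.
Angle of view α = 2·arctan(d/2f) with d = 31.9271 mm and f = 142 mm.
d/2f = 0.11242; arctan(0.11242) ≈ 6.4142°, so α ≈ 12.8284°.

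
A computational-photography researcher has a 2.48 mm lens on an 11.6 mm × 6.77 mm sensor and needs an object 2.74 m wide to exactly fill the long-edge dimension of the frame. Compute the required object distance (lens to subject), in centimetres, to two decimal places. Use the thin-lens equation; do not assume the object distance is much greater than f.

58.83 cm

W: 2.74 m = 2740 mm.
Magnification m = w/W = dᵢ/dₒ; combined with 1/f = 1/dₒ + 1/dᵢ this gives dₒ = f·(1 + W/w).
dₒ = 2.48 mm × (1 + 2740/11.6) = 2.48 × 237.2069 ≈ 588.273 mm = 58.8273 cm.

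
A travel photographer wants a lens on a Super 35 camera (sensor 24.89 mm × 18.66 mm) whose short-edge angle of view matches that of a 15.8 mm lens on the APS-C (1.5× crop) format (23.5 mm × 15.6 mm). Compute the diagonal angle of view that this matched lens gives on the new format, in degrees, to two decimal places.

Equal short-edge AOV ⇒ f₂ = f₁ · 18.66/15.6 = 15.8 × 1.19615 ≈ 18.8992 mm.
Sensor diagonal = √(24.89² + 18.66²) = √967.7077 ≈ 31.1080 mm.
Diagonal AOV on the new format = 2·arctan(31.1080 / (2 × 18.8992)) = 2·arctan(0.82300) ≈ 78.9085°.

78.91°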